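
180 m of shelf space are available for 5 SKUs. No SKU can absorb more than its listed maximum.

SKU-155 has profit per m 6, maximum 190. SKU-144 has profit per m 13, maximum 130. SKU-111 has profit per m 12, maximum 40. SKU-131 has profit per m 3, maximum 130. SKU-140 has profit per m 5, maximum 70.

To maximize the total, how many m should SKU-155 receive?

10

Rank by profit per m: SKU-144 13 > SKU-111 12 > SKU-155 6 > SKU-140 5 > SKU-131 3.
SKU-144 takes 130 to reach its cap of 130 — 50 left.
SKU-111 takes 40 to reach its cap of 40 — 10 left.
Only 10 left; SKU-155 takes them to reach 10.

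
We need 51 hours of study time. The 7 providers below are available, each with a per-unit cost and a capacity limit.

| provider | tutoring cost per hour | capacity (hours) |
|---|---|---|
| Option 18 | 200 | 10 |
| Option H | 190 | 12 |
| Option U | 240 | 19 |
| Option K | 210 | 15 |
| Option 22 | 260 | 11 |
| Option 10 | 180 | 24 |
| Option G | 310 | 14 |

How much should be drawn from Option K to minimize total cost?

5

Fill from the cheapest provider first.
Option 10 at 180: take all 24 hours → 27 still needed.
Option H at 190: take all 12 hours → 15 still needed.
Option 18 at 200: take all 10 hours → 5 still needed.
Take 5 from Option K at 210 to finish.
Option U, Option 22, Option G: unused.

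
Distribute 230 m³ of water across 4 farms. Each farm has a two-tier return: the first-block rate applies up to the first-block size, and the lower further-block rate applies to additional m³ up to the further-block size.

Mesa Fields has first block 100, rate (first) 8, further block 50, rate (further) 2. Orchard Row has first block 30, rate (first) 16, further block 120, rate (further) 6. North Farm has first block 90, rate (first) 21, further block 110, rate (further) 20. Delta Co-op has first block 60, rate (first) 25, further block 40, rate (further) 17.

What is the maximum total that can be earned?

Treat each block as its own option and order by rate: Delta Co-op/tier1 25 > North Farm/tier1 21 > North Farm/tier2 20 > Delta Co-op/tier2 17 > Orchard Row/tier1 16 > Mesa Fields/tier1 8 > Orchard Row/tier2 6 > Mesa Fields/tier2 2.
Delta Co-op tier1 at 25: fill all 60 → 170 left.
Fill North Farm tier1 block (90 at 21) → 80 left.
North Farm tier2 at 20: only 80 left, fill 80.
Total = 25×60 + 21×90 + 20×80 = 4990.

4990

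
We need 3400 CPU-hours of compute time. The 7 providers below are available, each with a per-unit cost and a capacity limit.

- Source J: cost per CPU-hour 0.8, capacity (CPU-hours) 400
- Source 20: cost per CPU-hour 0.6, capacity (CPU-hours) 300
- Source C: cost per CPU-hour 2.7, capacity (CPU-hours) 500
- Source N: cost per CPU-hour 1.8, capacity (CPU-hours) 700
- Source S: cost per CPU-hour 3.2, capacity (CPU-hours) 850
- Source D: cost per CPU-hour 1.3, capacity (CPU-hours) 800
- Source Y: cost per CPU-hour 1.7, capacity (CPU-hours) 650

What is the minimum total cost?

Cheapest first:
Source 20 at 0.6: take all 300 CPU-hours ; 3100 still needed.
Take 400 from Source J at 0.8 ; need 2700 more.
Source D at 1.3: take all 800 CPU-hours ; 1900 still needed.
Source Y (1.7): use full 650 ; 1250 CPU-hours to go.
Take 700 from Source N at 1.8 ; need 550 more.
Source C (2.7): use full 500 ; 50 CPU-hours to go.
Source S (3.2): take the remaining 50 ; done.
Cost = 300×0.6 + 400×0.8 + 800×1.3 + 650×1.7 + 700×1.8 + 500×2.7 + 50×3.2 = 5415.

5415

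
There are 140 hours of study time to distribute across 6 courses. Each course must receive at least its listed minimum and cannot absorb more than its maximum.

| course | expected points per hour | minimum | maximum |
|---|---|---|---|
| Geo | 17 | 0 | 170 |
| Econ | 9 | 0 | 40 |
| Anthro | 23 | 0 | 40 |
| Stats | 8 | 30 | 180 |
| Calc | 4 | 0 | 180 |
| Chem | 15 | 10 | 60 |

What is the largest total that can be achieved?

Meeting every minimum uses 0+0+0+30+0+10 = 40 hours, leaving 100.
Rank by expected points per hour: Anthro 23 > Geo 17 > Chem 15 > Econ 9 > Stats 8 > Calc 4.
Give Anthro 40 more to hit its cap of 40 → 60 left.
Only 60 left; Geo takes them to reach 60.
Total = 17×60 + 23×40 + 8×30 + 15×10 = 2330.

2330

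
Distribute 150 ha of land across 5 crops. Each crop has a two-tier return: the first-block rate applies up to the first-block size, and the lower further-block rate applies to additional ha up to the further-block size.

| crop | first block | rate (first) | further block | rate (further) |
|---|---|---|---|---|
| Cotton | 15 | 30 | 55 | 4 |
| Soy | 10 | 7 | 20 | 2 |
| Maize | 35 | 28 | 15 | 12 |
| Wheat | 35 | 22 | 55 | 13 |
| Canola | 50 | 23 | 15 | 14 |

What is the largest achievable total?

Order all 10 blocks by rate: Cotton/T1 30 > Maize/T1 28 > Canola/T1 23 > Wheat/T1 22 > Canola/T2 14 > Wheat/T2 13 > Maize/T2 12 > Soy/T1 7 > Cotton/T2 4 > Soy/T2 2.
Cotton T1 at 30: fill all 15 ; 135 left.
Fill Maize T1 block (35 at 28) ; 100 left.
Fill Canola T1 block (50 at 23) ; 50 left.
Wheat/T1 (22): +35 ; 15 left.
Canola T2 at 14: fill all 15 ; 0 left.
Total = 30×15 + 28×35 + 23×50 + 22×35 + 14×15 = 3560.

3560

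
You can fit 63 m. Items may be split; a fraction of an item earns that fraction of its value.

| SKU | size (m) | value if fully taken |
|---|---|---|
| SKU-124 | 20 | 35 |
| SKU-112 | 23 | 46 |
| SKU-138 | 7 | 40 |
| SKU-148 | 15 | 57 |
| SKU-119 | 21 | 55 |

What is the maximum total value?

Best value per unit of size first: SKU-138 40/7≈5.71, SKU-148 57/15≈3.8, SKU-119 55/21≈2.62, SKU-112 46/23≈2, SKU-124 35/20≈1.75.
SKU-138: take in full, 7 m for value 40 — 56 left.
Take all of SKU-148 (15 m, value 57) — 41 m left.
SKU-119: take in full, 21 m for value 55 — 20 left.
Fill the last 20 m with part of SKU-112: 20/23 of it earns 40.
Total value = 192.

192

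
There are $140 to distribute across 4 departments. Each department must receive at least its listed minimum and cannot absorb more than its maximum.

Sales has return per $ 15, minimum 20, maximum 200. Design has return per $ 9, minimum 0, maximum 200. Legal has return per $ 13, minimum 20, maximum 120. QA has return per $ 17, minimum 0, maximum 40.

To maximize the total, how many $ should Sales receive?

80

Meeting every minimum uses 20+0+20+0 = 40 $, leaving 100.
Highest return per $ first: QA 17 > Sales 15 > Legal 13 > Design 9.
Give QA 40 more to hit its cap of 40 — 60 left.
Sales has room for 180 more but only 60 remain, so it gets 80.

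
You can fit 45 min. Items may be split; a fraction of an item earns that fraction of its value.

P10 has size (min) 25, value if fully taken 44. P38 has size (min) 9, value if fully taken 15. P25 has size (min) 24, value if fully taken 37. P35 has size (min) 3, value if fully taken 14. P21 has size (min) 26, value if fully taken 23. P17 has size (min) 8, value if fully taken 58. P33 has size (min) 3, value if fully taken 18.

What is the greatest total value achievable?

144

Rank by value-to-size ratio: P17 58/8≈7.25, P33 18/3≈6, P35 14/3≈4.67, P10 44/25≈1.76, P38 15/9≈1.67, P25 37/24≈1.54, P21 23/26≈0.885.
Take all of P17 (8 min, value 58) — 37 min left.
All 3 min of P33 fit (value 18) — 34 remain.
All 3 min of P35 fit (value 14) — 31 remain.
All 25 min of P10 fit (value 44) — 6 remain.
6 min left: a 6/9 share of P38 gives 15×6/9 = 10.
Total value = 144.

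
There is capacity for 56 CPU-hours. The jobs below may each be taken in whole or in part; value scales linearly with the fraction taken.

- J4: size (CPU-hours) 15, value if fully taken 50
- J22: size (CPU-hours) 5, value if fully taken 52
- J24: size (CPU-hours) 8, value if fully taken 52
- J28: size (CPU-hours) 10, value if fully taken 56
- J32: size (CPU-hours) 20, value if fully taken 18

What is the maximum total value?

Best value per unit of size first: J22 52/5≈10.4, J24 52/8≈6.5, J28 56/10≈5.6, J4 50/15≈3.33, J32 18/20≈0.9.
Take all of J22 (5 CPU-hours, value 52) — 51 CPU-hours left.
J24: take in full, 8 CPU-hours for value 52 — 43 left.
Take all of J28 (10 CPU-hours, value 56) — 33 CPU-hours left.
Take all of J4 (15 CPU-hours, value 50) — 18 CPU-hours left.
Only 18 CPU-hours remain; take 18/20 of J32 for value 18×18/20 = 16.2.
Total value = 226.2.

226.2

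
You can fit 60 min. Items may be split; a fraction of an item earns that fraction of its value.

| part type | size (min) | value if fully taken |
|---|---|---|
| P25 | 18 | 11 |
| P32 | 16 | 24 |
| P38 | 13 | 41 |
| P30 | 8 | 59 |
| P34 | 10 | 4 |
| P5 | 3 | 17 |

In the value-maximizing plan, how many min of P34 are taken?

Best value per unit of size first: P30 59/8≈7.38, P5 17/3≈5.67, P38 41/13≈3.15, P32 24/16≈1.5, P25 11/18≈0.611, P34 4/10≈0.4.
All 8 min of P30 fit (value 59) → 52 remain.
Take all of P5 (3 min, value 17) → 49 min left.
Take all of P38 (13 min, value 41) → 36 min left.
Take all of P32 (16 min, value 24) → 20 min left.
All 18 min of P25 fit (value 11) → 2 remain.
Fill the last 2 min with part of P34: 2/10 of it earns 0.8.

2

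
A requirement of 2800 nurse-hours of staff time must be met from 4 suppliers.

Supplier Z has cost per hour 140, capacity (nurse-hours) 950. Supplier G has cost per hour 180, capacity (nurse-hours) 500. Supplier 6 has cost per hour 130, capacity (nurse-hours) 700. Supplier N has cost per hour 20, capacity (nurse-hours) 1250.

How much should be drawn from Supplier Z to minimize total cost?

Use suppliers in increasing cost order.
Supplier N at 20: take all 1250 nurse-hours ; 1550 still needed.
Supplier 6 at 130: take all 700 nurse-hours ; 850 still needed.
Take 850 from Supplier Z at 140 to finish.
Supplier G: unused.

850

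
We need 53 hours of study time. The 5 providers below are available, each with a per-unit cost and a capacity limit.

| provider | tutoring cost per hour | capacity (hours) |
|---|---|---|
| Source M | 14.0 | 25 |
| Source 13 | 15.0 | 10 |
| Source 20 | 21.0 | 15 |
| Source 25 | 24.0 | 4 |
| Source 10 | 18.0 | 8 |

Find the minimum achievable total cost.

Fill from the cheapest provider first.
Take 25 from Source M at 14.0 — need 28 more.
Take 10 from Source 13 at 15.0 — need 18 more.
Source 10 at 18.0: take all 8 hours — 10 still needed.
Source 20 at 21.0: take 10 of its 15 — requirement met.
Source 25: unused.
Cost = 25×14.0 + 10×15.0 + 8×18.0 + 10×21.0 = 854.

854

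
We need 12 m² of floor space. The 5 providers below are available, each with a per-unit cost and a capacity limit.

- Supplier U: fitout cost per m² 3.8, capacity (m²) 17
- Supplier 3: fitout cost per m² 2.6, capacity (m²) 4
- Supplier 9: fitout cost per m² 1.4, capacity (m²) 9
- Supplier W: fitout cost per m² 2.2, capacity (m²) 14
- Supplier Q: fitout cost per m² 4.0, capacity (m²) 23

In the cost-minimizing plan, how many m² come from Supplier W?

3

Cheapest first:
Supplier 9 at 1.4: take all 9 m² ; 3 still needed.
Take 3 from Supplier W at 2.2 to finish.
Supplier 3, Supplier U, Supplier Q: unused.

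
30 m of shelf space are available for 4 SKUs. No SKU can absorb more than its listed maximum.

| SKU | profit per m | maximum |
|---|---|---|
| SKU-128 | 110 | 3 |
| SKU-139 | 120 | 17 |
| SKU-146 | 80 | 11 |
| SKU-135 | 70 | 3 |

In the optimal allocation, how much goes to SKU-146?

10

Highest profit per m first: SKU-139 120 > SKU-128 110 > SKU-146 80 > SKU-135 70.
Give SKU-139 17 to hit its cap of 17 → 13 left.
Give SKU-128 3 to hit its cap of 3 → 10 left.
Only 10 left; SKU-146 takes them to reach 10.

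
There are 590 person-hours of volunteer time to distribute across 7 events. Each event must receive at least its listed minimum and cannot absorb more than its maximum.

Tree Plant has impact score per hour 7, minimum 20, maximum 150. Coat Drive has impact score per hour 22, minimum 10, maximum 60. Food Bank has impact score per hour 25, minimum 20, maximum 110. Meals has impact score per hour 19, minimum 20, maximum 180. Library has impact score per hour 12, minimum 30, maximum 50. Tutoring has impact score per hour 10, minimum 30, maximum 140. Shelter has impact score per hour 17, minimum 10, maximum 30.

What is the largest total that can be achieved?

10140

Meeting every minimum uses 20+10+20+20+30+30+10 = 140 person-hours, leaving 450.
Order the events by impact score per hour: Food Bank 25 > Coat Drive 22 > Meals 19 > Shelter 17 > Library 12 > Tutoring 10 > Tree Plant 7.
Food Bank: +90 to 110 (cap) — 360 left.
Coat Drive: +50 to 60 (cap) — 310 left.
Give Meals 160 more to hit its cap of 180 — 150 left.
Shelter: +20 to 30 (cap) — 130 left.
Library: +20 to 50 (cap) — 110 left.
Tutoring takes 110 more to reach its cap of 140 — 0 left.
Total = 7×20 + 22×60 + 25×110 + 19×180 + 12×50 + 10×140 + 17×30 = 10140.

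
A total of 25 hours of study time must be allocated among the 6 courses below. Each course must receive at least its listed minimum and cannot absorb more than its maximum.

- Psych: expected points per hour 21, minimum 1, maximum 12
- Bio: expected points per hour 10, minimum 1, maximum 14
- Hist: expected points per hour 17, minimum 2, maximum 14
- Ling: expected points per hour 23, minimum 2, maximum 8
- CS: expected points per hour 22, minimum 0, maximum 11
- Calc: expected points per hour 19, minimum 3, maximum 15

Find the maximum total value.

Meeting every minimum uses 1+1+2+2+0+3 = 9 hours, leaving 16.
Order the courses by expected points per hour: Ling 23 > CS 22 > Psych 21 > Calc 19 > Hist 17 > Bio 10.
Ling: +6 to 8 (cap) ; 10 left.
CS: +10 (room for 11) → 10. Pool exhausted.
Total = 21×1 + 10×1 + 17×2 + 23×8 + 22×10 + 19×3 = 526.

526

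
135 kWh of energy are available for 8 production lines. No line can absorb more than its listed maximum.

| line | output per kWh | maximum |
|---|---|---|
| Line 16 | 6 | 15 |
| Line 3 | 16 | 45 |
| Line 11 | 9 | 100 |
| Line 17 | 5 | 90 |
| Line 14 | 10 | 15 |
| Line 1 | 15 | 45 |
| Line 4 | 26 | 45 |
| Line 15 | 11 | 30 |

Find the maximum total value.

2565

Highest output per kWh first: Line 4 26 > Line 3 16 > Line 1 15 > Line 15 11 > Line 14 10 > Line 11 9 > Line 16 6 > Line 17 5.
Line 4: +45 to 45 (cap) ; 90 left.
Line 3: +45 to 45 (cap) ; 45 left.
Line 1 takes 45 to reach its cap of 45 ; 0 left.
Total = 16×45 + 15×45 + 26×45 = 2565.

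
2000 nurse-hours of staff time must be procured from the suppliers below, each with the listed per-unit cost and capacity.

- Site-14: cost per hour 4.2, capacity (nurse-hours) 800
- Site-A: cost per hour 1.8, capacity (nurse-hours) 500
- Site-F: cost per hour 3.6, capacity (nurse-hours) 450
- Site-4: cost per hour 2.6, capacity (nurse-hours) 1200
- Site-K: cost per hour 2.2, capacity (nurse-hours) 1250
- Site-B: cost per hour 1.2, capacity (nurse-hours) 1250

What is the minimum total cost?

Use suppliers in increasing cost order.
Site-B at 1.2: take all 1250 nurse-hours → 750 still needed.
Site-A at 1.8: take all 500 nurse-hours → 250 still needed.
Take 250 from Site-K at 2.2 to finish.
Site-4, Site-F, Site-14: unused.
Cost = 1250×1.2 + 500×1.8 + 250×2.2 = 2950.

2950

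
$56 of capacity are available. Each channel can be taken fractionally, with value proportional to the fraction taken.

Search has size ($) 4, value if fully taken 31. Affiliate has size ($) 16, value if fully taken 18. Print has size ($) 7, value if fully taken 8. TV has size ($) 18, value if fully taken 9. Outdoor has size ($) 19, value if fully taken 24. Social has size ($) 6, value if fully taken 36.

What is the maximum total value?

119

Sort by value density: Search 31/4≈7.75, Social 36/6≈6, Outdoor 24/19≈1.26, Print 8/7≈1.14, Affiliate 18/16≈1.12, TV 9/18≈0.5.
Take all of Search (4 $, value 31) — 52 $ left.
Social: take in full, 6 $ for value 36 — 46 left.
All 19 $ of Outdoor fit (value 24) — 27 remain.
Print: take in full, 7 $ for value 8 — 20 left.
All 16 $ of Affiliate fit (value 18) — 4 remain.
Fill the last 4 $ with part of TV: 4/18 of it earns 2.
Total value = 119.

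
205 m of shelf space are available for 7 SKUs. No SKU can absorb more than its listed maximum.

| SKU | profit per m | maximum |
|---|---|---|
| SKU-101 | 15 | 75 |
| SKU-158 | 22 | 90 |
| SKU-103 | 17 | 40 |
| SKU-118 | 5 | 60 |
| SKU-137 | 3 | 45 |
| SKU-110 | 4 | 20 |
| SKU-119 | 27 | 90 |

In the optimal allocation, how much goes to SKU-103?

25

Rank by profit per m: SKU-119 27 > SKU-158 22 > SKU-103 17 > SKU-101 15 > SKU-118 5 > SKU-110 4 > SKU-137 3.
Give SKU-119 90 to hit its cap of 90 ; 115 left.
SKU-158 takes 90 to reach its cap of 90 ; 25 left.
SKU-103 has room for 40 but only 25 remain, so it gets 25.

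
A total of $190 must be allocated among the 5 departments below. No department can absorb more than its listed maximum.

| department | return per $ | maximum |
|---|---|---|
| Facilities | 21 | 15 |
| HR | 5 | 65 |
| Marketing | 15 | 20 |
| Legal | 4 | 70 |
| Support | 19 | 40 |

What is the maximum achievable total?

Highest return per $ first: Facilities 21 > Support 19 > Marketing 15 > HR 5 > Legal 4.
Facilities: +15 to 15 (cap) → 175 left.
Support: +40 to 40 (cap) → 135 left.
Give Marketing 20 to hit its cap of 20 → 115 left.
Give HR 65 to hit its cap of 65 → 50 left.
Only 50 left; Legal takes them to reach 50.
Total = 21×15 + 5×65 + 15×20 + 4×50 + 19×40 = 1900.

1900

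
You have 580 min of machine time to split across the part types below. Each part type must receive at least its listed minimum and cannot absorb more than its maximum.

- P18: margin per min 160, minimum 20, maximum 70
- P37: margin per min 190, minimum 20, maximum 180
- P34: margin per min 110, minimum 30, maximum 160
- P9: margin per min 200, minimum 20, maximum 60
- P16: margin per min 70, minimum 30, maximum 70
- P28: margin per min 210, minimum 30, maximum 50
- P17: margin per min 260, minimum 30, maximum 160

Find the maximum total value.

Meeting every minimum uses 20+20+30+20+30+30+30 = 180 min, leaving 400.
Order the part types by margin per min: P17 260 > P28 210 > P9 200 > P37 190 > P18 160 > P34 110 > P16 70.
P17 takes 130 more to reach its cap of 160 ; 270 left.
Give P28 20 more to hit its cap of 50 ; 250 left.
P9: +40 to 60 (cap) ; 210 left.
Give P37 160 more to hit its cap of 180 ; 50 left.
P18: +50 to 70 (cap) ; 0 left.
Total = 160×70 + 190×180 + 110×30 + 200×60 + 70×30 + 210×50 + 260×160 = 114900.

114900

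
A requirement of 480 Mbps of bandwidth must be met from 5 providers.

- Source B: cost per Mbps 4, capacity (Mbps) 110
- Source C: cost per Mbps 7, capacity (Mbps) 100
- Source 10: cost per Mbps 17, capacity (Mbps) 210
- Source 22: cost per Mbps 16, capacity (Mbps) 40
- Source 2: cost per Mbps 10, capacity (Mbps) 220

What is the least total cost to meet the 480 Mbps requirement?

4150

Fill from the cheapest provider first.
Source B at 4: take all 110 Mbps — 370 still needed.
Take 100 from Source C at 7 — need 270 more.
Source 2 at 10: take all 220 Mbps — 50 still needed.
Source 22 (16): use full 40 — 10 Mbps to go.
Take 10 from Source 10 at 17 to finish.
Cost = 110×4 + 100×7 + 220×10 + 40×16 + 10×17 = 4150.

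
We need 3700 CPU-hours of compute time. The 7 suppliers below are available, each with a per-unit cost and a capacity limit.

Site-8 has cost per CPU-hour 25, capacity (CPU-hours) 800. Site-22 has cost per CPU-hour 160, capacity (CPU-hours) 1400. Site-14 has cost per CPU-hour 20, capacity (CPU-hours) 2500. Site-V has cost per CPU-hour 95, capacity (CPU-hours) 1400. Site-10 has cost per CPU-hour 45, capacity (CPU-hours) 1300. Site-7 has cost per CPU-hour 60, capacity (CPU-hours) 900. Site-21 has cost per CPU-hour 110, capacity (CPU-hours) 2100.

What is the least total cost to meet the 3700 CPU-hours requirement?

Cheapest first:
Site-14 at 20: take all 2500 CPU-hours ; 1200 still needed.
Site-8 (25): use full 800 ; 400 CPU-hours to go.
Take 400 from Site-10 at 45 to finish.
Site-7, Site-V, Site-21, Site-22: unused.
Cost = 2500×20 + 800×25 + 400×45 = 88000.

88000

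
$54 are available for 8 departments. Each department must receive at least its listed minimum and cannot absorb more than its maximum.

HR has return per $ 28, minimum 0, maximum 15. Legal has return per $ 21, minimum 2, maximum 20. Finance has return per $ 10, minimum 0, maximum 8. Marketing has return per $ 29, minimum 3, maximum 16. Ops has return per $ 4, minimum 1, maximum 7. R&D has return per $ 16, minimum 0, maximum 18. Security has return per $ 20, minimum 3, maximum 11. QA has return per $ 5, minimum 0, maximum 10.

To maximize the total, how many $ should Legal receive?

Meeting every minimum uses 0+2+0+3+1+0+3+0 = 9 $, leaving 45.
Rank by return per $: Marketing 29 > HR 28 > Legal 21 > Security 20 > R&D 16 > Finance 10 > QA 5 > Ops 4.
Marketing takes 13 more to reach its cap of 16 → 32 left.
HR: +15 to 15 (cap) → 17 left.
Legal: +17 (room for 18) → 19. Pool exhausted.

19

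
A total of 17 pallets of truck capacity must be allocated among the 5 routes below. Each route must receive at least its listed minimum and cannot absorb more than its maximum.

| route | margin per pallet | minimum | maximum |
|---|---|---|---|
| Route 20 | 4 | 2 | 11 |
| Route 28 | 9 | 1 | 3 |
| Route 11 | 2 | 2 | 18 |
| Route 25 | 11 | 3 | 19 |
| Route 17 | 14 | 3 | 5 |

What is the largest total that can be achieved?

Meeting every minimum uses 2+1+2+3+3 = 11 pallets, leaving 6.
Rank by margin per pallet: Route 17 14 > Route 25 11 > Route 28 9 > Route 20 4 > Route 11 2.
Give Route 17 2 more to hit its cap of 5 → 4 left.
Route 25 has room for 16 more but only 4 remain, so it gets 7.
Total = 4×2 + 9×1 + 2×2 + 11×7 + 14×5 = 168.

168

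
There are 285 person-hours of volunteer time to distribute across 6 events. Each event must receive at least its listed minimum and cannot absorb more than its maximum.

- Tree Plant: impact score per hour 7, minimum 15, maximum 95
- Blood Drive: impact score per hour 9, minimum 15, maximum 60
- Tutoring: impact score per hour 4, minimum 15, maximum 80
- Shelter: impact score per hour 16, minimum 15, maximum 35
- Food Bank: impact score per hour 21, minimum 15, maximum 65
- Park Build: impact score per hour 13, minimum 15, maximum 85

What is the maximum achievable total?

Meeting every minimum uses 15+15+15+15+15+15 = 90 person-hours, leaving 195.
Rank by impact score per hour: Food Bank 21 > Shelter 16 > Park Build 13 > Blood Drive 9 > Tree Plant 7 > Tutoring 4.
Give Food Bank 50 more to hit its cap of 65 — 145 left.
Shelter: +20 to 35 (cap) — 125 left.
Park Build: +70 to 85 (cap) — 55 left.
Blood Drive takes 45 more to reach its cap of 60 — 10 left.
Tree Plant has room for 80 more but only 10 remain, so it gets 25.
Total = 7×25 + 9×60 + 4×15 + 16×35 + 21×65 + 13×85 = 3805.

3805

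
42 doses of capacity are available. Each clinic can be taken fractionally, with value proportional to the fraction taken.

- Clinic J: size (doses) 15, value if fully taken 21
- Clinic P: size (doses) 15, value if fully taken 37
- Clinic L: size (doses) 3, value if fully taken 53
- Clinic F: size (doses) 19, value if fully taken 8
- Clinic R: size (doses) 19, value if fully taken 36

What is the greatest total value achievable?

133

Rank by value-to-size ratio: Clinic L 53/3≈17.7, Clinic P 37/15≈2.47, Clinic R 36/19≈1.89, Clinic J 21/15≈1.4, Clinic F 8/19≈0.421.
Clinic L: take in full, 3 doses for value 53 → 39 left.
Take all of Clinic P (15 doses, value 37) → 24 doses left.
Take all of Clinic R (19 doses, value 36) → 5 doses left.
Fill the last 5 doses with part of Clinic J: 5/15 of it earns 7.
Total value = 133.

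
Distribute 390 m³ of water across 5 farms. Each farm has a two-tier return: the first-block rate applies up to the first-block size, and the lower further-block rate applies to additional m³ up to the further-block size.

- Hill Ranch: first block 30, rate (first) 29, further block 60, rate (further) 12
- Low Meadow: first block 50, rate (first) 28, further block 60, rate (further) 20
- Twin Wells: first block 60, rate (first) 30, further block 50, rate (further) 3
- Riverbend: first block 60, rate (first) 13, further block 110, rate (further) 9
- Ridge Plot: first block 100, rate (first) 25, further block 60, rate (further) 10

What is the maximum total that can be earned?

8910

Treat each block as its own option and order by rate: Twin Wells/T1 30 > Hill Ranch/T1 29 > Low Meadow/T1 28 > Ridge Plot/T1 25 > Low Meadow/T2 20 > Riverbend/T1 13 > Hill Ranch/T2 12 > Ridge Plot/T2 10 > Riverbend/T2 9 > Twin Wells/T2 3.
Twin Wells/T1 (30): +60 → 330 left.
Hill Ranch/T1 (29): +30 → 300 left.
Low Meadow/T1 (28): +50 → 250 left.
Fill Ridge Plot T1 block (100 at 25) → 150 left.
Fill Low Meadow T2 block (60 at 20) → 90 left.
Riverbend T1 at 13: fill all 60 → 30 left.
Hill Ranch/T2: +30 of 60 at 12; pool empty.
Total = 30×60 + 29×30 + 28×50 + 25×100 + 20×60 + 13×60 + 12×30 = 8910.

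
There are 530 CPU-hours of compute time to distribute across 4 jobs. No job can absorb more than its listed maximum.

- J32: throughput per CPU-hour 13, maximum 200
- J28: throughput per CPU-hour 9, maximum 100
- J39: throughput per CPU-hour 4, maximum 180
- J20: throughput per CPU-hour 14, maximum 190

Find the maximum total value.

Highest throughput per CPU-hour first: J20 14 > J32 13 > J28 9 > J39 4.
J20: +190 to 190 (cap) → 340 left.
Give J32 200 to hit its cap of 200 → 140 left.
J28 takes 100 to reach its cap of 100 → 40 left.
J39: +40 (room for 180) → 40. Pool exhausted.
Total = 13×200 + 9×100 + 4×40 + 14×190 = 6320.

6320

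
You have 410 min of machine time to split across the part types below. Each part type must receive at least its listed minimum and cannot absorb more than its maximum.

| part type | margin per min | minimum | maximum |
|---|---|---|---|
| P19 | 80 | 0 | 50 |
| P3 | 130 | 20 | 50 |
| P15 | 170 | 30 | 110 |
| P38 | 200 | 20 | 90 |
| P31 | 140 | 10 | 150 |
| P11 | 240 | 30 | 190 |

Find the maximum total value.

Meeting every minimum uses 0+20+30+20+10+30 = 110 min, leaving 300.
Order the part types by margin per min: P11 240 > P38 200 > P15 170 > P31 140 > P3 130 > P19 80.
Give P11 160 more to hit its cap of 190 — 140 left.
P38 takes 70 more to reach its cap of 90 — 70 left.
P15 has room for 80 more but only 70 remain, so it gets 100.
Total = 130×20 + 170×100 + 200×90 + 140×10 + 240×190 = 84600.

84600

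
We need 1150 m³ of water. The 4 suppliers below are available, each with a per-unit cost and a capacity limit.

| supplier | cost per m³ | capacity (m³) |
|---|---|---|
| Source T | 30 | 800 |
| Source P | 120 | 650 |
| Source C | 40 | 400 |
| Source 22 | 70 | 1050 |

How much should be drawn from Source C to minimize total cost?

350

Cheapest first:
Source T at 30: take all 800 m³ — 350 still needed.
Source C (40): take the remaining 350 — done.
Source 22, Source P: unused.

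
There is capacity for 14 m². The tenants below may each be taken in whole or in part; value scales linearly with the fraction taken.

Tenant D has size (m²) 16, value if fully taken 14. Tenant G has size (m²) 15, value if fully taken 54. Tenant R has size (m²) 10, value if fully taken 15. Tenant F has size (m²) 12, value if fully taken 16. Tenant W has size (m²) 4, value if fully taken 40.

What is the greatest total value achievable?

76

Sort by value density: Tenant W 40/4≈10, Tenant G 54/15≈3.6, Tenant R 15/10≈1.5, Tenant F 16/12≈1.33, Tenant D 14/16≈0.875.
Take all of Tenant W (4 m², value 40) — 10 m² left.
Fill the last 10 m² with part of Tenant G: 10/15 of it earns 36.
Total value = 76.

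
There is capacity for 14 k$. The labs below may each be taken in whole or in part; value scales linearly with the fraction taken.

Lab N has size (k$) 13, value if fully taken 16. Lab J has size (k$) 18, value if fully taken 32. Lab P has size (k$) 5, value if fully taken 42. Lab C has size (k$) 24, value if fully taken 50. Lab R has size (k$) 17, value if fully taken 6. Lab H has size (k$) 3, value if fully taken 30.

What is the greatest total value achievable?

84.5

Best value per unit of size first: Lab H 30/3≈10, Lab P 42/5≈8.4, Lab C 50/24≈2.08, Lab J 32/18≈1.78, Lab N 16/13≈1.23, Lab R 6/17≈0.353.
Take all of Lab H (3 k$, value 30) → 11 k$ left.
Take all of Lab P (5 k$, value 42) → 6 k$ left.
6 k$ left: a 6/24 share of Lab C gives 50×6/24 = 12.5.
Total value = 84.5.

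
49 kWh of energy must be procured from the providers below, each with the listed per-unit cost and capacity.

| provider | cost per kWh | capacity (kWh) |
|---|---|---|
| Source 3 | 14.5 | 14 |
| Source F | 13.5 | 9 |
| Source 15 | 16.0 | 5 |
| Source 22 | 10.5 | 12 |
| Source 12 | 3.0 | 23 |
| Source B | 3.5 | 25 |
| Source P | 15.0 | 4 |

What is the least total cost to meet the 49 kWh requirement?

Fill from the cheapest provider first.
Source 12 at 3.0: take all 23 kWh → 26 still needed.
Take 25 from Source B at 3.5 → need 1 more.
Source 22 (10.5): take the remaining 1 → done.
Source F, Source 3, Source P, Source 15: unused.
Cost = 23×3.0 + 25×3.5 + 1×10.5 = 167.

167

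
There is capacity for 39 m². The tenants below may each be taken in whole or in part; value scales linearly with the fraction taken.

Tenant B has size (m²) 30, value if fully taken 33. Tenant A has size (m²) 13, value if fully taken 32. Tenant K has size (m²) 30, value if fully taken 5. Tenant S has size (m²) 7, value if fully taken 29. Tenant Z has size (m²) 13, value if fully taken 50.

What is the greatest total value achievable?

117.6

Rank by value-to-size ratio: Tenant S 29/7≈4.14, Tenant Z 50/13≈3.85, Tenant A 32/13≈2.46, Tenant B 33/30≈1.1, Tenant K 5/30≈0.167.
Take all of Tenant S (7 m², value 29) ; 32 m² left.
All 13 m² of Tenant Z fit (value 50) ; 19 remain.
All 13 m² of Tenant A fit (value 32) ; 6 remain.
6 m² left: a 6/30 share of Tenant B gives 33×6/30 = 6.6.
Total value = 117.6.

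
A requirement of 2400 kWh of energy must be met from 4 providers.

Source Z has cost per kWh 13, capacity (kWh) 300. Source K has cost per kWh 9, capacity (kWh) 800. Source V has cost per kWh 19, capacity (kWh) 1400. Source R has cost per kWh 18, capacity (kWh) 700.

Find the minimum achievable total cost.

35100

Cheapest first:
Source K (9): use full 800 — 1600 kWh to go.
Source Z (13): use full 300 — 1300 kWh to go.
Source R at 18: take all 700 kWh — 600 still needed.
Take 600 from Source V at 19 to finish.
Cost = 800×9 + 300×13 + 700×18 + 600×19 = 35100.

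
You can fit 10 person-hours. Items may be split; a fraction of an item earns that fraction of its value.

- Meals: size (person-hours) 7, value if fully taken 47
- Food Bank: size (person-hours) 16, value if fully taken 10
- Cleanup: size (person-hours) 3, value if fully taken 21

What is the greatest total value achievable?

68

Sort by value density: Cleanup 21/3≈7, Meals 47/7≈6.71, Food Bank 10/16≈0.625.
Cleanup: take in full, 3 person-hours for value 21 → 7 left.
Take all of Meals (7 person-hours, value 47) → 0 person-hours left.
Total value = 68.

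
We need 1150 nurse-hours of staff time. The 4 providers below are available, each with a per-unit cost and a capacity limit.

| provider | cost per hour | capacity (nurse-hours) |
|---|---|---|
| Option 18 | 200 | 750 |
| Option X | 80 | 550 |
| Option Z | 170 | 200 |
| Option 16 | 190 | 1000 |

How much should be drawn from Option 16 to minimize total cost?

400

Use providers in increasing cost order.
Take 550 from Option X at 80 ; need 600 more.
Option Z at 170: take all 200 nurse-hours ; 400 still needed.
Take 400 from Option 16 at 190 to finish.
Option 18: unused.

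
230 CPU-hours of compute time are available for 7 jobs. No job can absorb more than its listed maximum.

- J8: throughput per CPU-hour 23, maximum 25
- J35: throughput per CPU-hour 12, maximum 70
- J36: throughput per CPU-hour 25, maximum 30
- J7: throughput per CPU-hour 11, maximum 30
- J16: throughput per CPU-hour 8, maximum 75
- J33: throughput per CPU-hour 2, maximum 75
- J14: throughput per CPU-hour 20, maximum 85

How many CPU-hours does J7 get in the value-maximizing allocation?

20

Highest throughput per CPU-hour first: J36 25 > J8 23 > J14 20 > J35 12 > J7 11 > J16 8 > J33 2.
J36 takes 30 to reach its cap of 30 — 200 left.
J8: +25 to 25 (cap) — 175 left.
J14: +85 to 85 (cap) — 90 left.
J35 takes 70 to reach its cap of 70 — 20 left.
J7 has room for 30 but only 20 remain, so it gets 20.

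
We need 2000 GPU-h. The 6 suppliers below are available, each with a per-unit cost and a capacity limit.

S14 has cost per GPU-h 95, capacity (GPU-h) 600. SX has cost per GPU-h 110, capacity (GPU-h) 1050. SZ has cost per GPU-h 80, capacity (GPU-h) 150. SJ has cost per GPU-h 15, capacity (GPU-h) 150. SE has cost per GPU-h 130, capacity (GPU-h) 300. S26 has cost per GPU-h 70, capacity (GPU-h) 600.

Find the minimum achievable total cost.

168250

Cheapest first:
Take 150 from SJ at 15 ; need 1850 more.
S26 (70): use full 600 ; 1250 GPU-h to go.
Take 150 from SZ at 80 ; need 1100 more.
Take 600 from S14 at 95 ; need 500 more.
SX (110): take the remaining 500 ; done.
SE: unused.
Cost = 150×15 + 600×70 + 150×80 + 600×95 + 500×110 = 168250.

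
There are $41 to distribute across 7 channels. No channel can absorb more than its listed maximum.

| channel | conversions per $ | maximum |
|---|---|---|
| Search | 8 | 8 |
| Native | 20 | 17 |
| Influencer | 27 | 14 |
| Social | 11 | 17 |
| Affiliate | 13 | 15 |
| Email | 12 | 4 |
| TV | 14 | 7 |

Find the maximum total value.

855

Highest conversions per $ first: Influencer 27 > Native 20 > TV 14 > Affiliate 13 > Email 12 > Social 11 > Search 8.
Give Influencer 14 to hit its cap of 14 ; 27 left.
Native takes 17 to reach its cap of 17 ; 10 left.
TV takes 7 to reach its cap of 7 ; 3 left.
Only 3 left; Affiliate takes them to reach 3.
Total = 20×17 + 27×14 + 13×3 + 14×7 = 855.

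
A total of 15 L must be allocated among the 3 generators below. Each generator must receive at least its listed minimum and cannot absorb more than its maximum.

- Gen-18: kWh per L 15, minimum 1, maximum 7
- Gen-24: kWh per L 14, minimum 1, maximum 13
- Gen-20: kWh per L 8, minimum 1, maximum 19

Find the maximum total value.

Meeting every minimum uses 1+1+1 = 3 L, leaving 12.
Order the generators by kWh per L: Gen-18 15 > Gen-24 14 > Gen-20 8.
Gen-18 takes 6 more to reach its cap of 7 ; 6 left.
Gen-24: +6 (room for 12) → 7. Pool exhausted.
Total = 15×7 + 14×7 + 8×1 = 211.

211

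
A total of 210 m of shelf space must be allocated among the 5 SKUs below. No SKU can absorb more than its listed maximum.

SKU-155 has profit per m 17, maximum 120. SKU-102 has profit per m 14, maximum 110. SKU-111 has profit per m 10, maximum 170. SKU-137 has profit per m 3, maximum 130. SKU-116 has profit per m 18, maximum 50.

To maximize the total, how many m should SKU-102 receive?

Rank by profit per m: SKU-116 18 > SKU-155 17 > SKU-102 14 > SKU-111 10 > SKU-137 3.
SKU-116: +50 to 50 (cap) — 160 left.
SKU-155 takes 120 to reach its cap of 120 — 40 left.
Only 40 left; SKU-102 takes them to reach 40.

40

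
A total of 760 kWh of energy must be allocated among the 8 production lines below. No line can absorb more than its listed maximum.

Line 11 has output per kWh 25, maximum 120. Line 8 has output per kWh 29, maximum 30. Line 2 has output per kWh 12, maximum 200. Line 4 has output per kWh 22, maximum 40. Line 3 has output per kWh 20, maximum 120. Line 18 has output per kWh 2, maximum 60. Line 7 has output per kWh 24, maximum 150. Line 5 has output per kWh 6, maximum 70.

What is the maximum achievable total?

Rank by output per kWh: Line 8 29 > Line 11 25 > Line 7 24 > Line 4 22 > Line 3 20 > Line 2 12 > Line 5 6 > Line 18 2.
Line 8: +30 to 30 (cap) — 730 left.
Line 11 takes 120 to reach its cap of 120 — 610 left.
Give Line 7 150 to hit its cap of 150 — 460 left.
Line 4: +40 to 40 (cap) — 420 left.
Give Line 3 120 to hit its cap of 120 — 300 left.
Give Line 2 200 to hit its cap of 200 — 100 left.
Line 5 takes 70 to reach its cap of 70 — 30 left.
Line 18: +30 (room for 60) → 30. Pool exhausted.
Total = 25×120 + 29×30 + 12×200 + 22×40 + 20×120 + 2×30 + 24×150 + 6×70 = 13630.

13630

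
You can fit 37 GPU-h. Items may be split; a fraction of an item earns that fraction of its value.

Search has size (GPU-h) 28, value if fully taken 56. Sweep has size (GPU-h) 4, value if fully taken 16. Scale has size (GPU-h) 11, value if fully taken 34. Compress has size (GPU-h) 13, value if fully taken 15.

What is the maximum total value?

94

Rank by value-to-size ratio: Sweep 16/4≈4, Scale 34/11≈3.09, Search 56/28≈2, Compress 15/13≈1.15.
Take all of Sweep (4 GPU-h, value 16) → 33 GPU-h left.
All 11 GPU-h of Scale fit (value 34) → 22 remain.
Only 22 GPU-h remain; take 22/28 of Search for value 56×22/28 = 44.
Total value = 94.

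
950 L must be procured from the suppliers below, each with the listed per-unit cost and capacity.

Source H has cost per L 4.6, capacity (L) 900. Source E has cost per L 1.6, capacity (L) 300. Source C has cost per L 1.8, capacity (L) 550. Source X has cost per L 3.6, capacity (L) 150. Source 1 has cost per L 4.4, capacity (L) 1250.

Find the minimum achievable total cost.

1830

Fill from the cheapest supplier first.
Take 300 from Source E at 1.6 ; need 650 more.
Source C at 1.8: take all 550 L ; 100 still needed.
Take 100 from Source X at 3.6 to finish.
Source 1, Source H: unused.
Cost = 300×1.6 + 550×1.8 + 100×3.6 = 1830.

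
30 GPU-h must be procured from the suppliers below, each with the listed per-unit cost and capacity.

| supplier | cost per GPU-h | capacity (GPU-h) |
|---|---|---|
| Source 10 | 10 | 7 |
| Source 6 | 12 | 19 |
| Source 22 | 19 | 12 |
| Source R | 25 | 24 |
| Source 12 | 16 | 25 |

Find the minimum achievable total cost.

Fill from the cheapest supplier first.
Source 10 at 10: take all 7 GPU-h — 23 still needed.
Source 6 at 12: take all 19 GPU-h — 4 still needed.
Source 12 at 16: take 4 of its 25 — requirement met.
Source 22, Source R: unused.
Cost = 7×10 + 19×12 + 4×16 = 362.

362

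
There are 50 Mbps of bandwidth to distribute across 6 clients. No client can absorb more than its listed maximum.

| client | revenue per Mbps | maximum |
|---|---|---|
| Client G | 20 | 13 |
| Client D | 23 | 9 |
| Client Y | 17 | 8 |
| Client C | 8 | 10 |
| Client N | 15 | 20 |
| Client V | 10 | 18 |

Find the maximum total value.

Order the clients by revenue per Mbps: Client D 23 > Client G 20 > Client Y 17 > Client N 15 > Client V 10 > Client C 8.
Give Client D 9 to hit its cap of 9 — 41 left.
Client G: +13 to 13 (cap) — 28 left.
Client Y: +8 to 8 (cap) — 20 left.
Give Client N 20 to hit its cap of 20 — 0 left.
Total = 20×13 + 23×9 + 17×8 + 15×20 = 903.

903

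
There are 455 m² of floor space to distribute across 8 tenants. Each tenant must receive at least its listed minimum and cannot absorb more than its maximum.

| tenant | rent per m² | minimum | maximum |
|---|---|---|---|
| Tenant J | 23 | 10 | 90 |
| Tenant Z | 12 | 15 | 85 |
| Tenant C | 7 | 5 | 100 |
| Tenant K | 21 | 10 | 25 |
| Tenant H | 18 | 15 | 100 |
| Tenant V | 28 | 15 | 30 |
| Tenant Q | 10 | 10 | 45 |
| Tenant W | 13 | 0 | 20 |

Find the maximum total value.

Meeting every minimum uses 10+15+5+10+15+15+10+0 = 80 m², leaving 375.
Highest rent per m² first: Tenant V 28 > Tenant J 23 > Tenant K 21 > Tenant H 18 > Tenant W 13 > Tenant Z 12 > Tenant Q 10 > Tenant C 7.
Tenant V: +15 to 30 (cap) — 360 left.
Tenant J takes 80 more to reach its cap of 90 — 280 left.
Give Tenant K 15 more to hit its cap of 25 — 265 left.
Tenant H: +85 to 100 (cap) — 180 left.
Tenant W takes 20 more to reach its cap of 20 — 160 left.
Give Tenant Z 70 more to hit its cap of 85 — 90 left.
Tenant Q: +35 to 45 (cap) — 55 left.
Tenant C: +55 (room for 95) → 60. Pool exhausted.
Total = 23×90 + 12×85 + 7×60 + 21×25 + 18×100 + 28×30 + 10×45 + 13×20 = 7385.

7385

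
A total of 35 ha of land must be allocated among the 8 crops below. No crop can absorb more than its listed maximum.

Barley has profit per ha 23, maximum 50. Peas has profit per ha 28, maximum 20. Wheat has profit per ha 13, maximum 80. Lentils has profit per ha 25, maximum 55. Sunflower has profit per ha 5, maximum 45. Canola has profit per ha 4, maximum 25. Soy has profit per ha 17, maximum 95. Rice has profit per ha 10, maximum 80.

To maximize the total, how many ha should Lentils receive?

15

Order the crops by profit per ha: Peas 28 > Lentils 25 > Barley 23 > Soy 17 > Wheat 13 > Rice 10 > Sunflower 5 > Canola 4.
Give Peas 20 to hit its cap of 20 → 15 left.
Lentils has room for 55 but only 15 remain, so it gets 15.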